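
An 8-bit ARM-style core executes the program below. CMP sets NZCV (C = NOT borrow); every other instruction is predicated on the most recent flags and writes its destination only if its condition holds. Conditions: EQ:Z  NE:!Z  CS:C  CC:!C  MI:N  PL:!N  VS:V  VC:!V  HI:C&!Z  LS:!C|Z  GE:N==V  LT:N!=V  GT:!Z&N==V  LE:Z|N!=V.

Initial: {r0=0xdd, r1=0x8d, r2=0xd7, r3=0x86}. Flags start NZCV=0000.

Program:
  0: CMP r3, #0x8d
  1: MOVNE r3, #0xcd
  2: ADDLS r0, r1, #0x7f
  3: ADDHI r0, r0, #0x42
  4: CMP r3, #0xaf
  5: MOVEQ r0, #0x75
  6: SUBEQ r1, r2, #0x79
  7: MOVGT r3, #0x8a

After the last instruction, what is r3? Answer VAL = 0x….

[0] flags=1000 → (cmp)
[1] flags=1000 NE?T → r3=0xcd
[2] flags=1000 LS?T → r0=0x0c
[3] flags=1000 HI?F → skip
[4] flags=0010 → (cmp)
[5] flags=0010 EQ?F → skip
[6] flags=0010 EQ?F → skip
[7] flags=0010 GT?T → r3=0x8a

VAL = 0x8a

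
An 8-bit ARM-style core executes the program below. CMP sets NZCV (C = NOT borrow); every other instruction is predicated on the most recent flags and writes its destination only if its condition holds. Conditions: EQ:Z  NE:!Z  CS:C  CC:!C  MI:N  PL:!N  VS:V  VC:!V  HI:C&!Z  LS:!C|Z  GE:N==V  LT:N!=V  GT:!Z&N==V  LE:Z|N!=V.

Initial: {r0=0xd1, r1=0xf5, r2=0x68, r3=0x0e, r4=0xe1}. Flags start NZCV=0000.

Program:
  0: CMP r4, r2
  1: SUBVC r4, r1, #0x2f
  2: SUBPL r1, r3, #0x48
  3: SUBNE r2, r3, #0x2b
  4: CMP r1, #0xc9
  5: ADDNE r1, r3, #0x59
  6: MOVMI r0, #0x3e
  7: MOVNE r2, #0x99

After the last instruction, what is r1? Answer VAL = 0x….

[0] flags=0011 → (cmp)
[1] flags=0011 VC?F → skip
[2] flags=0011 PL?T → r1=0xc6
[3] flags=0011 NE?T → r2=0xe3
[4] flags=1000 → (cmp)
[5] flags=1000 NE?T → r1=0x67
[6] flags=1000 MI?T → r0=0x3e
[7] flags=1000 NE?T → r2=0x99

VAL = 0x67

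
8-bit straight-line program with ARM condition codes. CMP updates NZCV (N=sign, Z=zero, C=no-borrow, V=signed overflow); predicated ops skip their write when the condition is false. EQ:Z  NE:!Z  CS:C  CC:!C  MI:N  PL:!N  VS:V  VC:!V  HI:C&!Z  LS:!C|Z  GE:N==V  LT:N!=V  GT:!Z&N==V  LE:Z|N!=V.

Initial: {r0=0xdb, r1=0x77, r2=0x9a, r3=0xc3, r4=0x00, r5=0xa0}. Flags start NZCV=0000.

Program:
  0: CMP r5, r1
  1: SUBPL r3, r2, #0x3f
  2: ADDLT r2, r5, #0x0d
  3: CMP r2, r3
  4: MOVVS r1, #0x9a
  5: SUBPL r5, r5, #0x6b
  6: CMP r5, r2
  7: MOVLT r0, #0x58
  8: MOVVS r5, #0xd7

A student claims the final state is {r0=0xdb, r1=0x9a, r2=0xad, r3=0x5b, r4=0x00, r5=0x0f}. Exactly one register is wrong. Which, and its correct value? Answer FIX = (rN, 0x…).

[0] flags=0011 → (cmp)
[1] flags=0011 PL?T → r3=0x5b
[2] flags=0011 LT?T → r2=0xad
[3] flags=0011 → (cmp)
[4] flags=0011 VS?T → r1=0x9a
[5] flags=0011 PL?T → r5=0x35
[6] flags=1001 → (cmp)
[7] flags=1001 LT?F → skip
[8] flags=1001 VS?T → r5=0xd7

FIX = (r5, 0xd7)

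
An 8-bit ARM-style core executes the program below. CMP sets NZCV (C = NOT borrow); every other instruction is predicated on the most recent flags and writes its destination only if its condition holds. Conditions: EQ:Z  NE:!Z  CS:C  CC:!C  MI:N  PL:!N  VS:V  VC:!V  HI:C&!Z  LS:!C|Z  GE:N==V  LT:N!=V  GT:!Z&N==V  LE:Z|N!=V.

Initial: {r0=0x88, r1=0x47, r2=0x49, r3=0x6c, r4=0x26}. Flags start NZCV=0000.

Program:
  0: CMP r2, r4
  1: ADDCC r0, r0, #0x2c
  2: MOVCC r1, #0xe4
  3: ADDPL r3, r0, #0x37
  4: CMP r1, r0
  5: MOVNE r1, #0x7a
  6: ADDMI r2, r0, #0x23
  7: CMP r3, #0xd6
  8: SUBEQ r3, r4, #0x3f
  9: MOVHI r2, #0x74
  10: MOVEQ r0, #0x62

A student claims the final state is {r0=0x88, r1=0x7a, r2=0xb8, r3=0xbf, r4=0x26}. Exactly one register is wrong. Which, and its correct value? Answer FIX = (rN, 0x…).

FIX = (r2, 0xab)

[0] flags=0010 → (cmp)
[1] flags=0010 CC?F → skip
[2] flags=0010 CC?F → skip
[3] flags=0010 PL?T → r3=0xbf
[4] flags=1001 → (cmp)
[5] flags=1001 NE?T → r1=0x7a
[6] flags=1001 MI?T → r2=0xab
[7] flags=1000 → (cmp)
[8] flags=1000 EQ?F → skip
[9] flags=1000 HI?F → skip
[10] flags=1000 EQ?F → skip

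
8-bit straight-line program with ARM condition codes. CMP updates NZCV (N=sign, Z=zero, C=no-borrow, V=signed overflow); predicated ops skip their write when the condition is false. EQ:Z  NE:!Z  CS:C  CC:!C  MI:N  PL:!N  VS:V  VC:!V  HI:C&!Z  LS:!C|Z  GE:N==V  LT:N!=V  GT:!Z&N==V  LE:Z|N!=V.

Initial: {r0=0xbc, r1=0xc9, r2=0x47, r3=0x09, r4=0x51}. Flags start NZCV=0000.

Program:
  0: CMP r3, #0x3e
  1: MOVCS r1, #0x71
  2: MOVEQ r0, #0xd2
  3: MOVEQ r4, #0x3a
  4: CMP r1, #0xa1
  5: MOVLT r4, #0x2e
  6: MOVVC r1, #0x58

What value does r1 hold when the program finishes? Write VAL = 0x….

[0] flags=1000 → (cmp)
[1] flags=1000 CS?F → skip
[2] flags=1000 EQ?F → skip
[3] flags=1000 EQ?F → skip
[4] flags=0010 → (cmp)
[5] flags=0010 LT?F → skip
[6] flags=0010 VC?T → r1=0x58

VAL = 0x58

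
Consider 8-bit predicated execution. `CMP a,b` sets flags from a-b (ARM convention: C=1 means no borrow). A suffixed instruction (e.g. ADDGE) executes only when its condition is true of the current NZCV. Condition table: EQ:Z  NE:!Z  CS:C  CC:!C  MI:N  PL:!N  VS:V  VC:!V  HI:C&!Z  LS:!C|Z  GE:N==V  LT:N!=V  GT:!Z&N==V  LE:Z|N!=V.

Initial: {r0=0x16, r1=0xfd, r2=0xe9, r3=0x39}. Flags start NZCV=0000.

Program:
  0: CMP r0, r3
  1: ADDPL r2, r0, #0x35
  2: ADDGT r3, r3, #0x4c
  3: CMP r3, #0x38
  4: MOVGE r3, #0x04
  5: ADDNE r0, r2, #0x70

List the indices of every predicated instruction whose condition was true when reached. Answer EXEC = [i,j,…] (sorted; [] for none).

0: ✓ CMP  NZCV=1000
1: · ADDPL
2: · ADDGT
3: ✓ CMP  NZCV=0010
4: ✓ MOVGE  r3←0x04
5: ✓ ADDNE  r0←0x59

EXEC = [4,5]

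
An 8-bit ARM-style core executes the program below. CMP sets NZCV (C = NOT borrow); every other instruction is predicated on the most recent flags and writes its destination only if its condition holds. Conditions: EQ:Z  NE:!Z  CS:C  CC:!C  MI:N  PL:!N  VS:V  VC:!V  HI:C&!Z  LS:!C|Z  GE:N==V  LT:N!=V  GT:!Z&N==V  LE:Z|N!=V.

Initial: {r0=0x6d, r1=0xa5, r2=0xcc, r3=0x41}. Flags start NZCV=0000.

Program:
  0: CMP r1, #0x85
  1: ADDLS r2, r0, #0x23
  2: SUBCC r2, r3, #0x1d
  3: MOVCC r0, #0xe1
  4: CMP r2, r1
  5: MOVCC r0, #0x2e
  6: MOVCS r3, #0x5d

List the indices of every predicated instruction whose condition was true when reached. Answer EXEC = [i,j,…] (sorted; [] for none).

EXEC = [6]

[0] flags=0010 → (cmp)
[1] flags=0010 LS?F → skip
[2] flags=0010 CC?F → skip
[3] flags=0010 CC?F → skip
[4] flags=0010 → (cmp)
[5] flags=0010 CC?F → skip
[6] flags=0010 CS?T → r3=0x5d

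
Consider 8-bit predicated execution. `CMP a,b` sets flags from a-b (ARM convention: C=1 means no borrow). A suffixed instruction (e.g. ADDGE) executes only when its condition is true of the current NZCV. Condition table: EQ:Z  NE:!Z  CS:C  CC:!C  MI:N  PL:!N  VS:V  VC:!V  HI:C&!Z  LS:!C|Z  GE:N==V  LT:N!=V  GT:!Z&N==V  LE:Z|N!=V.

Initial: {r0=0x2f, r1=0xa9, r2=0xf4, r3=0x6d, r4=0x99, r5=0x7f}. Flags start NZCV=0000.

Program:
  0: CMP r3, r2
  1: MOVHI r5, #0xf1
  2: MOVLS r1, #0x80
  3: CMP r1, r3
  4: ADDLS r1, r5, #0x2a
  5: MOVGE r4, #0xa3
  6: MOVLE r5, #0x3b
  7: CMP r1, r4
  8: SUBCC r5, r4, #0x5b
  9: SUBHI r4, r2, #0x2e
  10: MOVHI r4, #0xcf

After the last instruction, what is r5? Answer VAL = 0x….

[0] flags=0000 → (cmp)
[1] flags=0000 HI?F → skip
[2] flags=0000 LS?T → r1=0x80
[3] flags=0011 → (cmp)
[4] flags=0011 LS?F → skip
[5] flags=0011 GE?F → skip
[6] flags=0011 LE?T → r5=0x3b
[7] flags=1000 → (cmp)
[8] flags=1000 CC?T → r5=0x3e
[9] flags=1000 HI?F → skip
[10] flags=1000 HI?F → skip

VAL = 0x3e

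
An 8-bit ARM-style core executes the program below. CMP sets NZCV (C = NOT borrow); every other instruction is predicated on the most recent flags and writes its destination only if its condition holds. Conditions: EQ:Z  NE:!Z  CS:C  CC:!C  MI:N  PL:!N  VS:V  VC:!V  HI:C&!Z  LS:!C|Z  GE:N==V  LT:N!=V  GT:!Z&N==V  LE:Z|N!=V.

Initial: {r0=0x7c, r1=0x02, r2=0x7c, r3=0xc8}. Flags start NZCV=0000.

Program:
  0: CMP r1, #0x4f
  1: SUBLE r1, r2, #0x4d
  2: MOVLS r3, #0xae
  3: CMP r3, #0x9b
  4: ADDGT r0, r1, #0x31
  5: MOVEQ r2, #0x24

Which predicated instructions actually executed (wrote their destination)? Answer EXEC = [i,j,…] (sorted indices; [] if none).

EXEC = [1,2,4]

[0] flags=1000 → (cmp)
[1] flags=1000 LE?T → r1=0x2f
[2] flags=1000 LS?T → r3=0xae
[3] flags=0010 → (cmp)
[4] flags=0010 GT?T → r0=0x60
[5] flags=0010 EQ?F → skip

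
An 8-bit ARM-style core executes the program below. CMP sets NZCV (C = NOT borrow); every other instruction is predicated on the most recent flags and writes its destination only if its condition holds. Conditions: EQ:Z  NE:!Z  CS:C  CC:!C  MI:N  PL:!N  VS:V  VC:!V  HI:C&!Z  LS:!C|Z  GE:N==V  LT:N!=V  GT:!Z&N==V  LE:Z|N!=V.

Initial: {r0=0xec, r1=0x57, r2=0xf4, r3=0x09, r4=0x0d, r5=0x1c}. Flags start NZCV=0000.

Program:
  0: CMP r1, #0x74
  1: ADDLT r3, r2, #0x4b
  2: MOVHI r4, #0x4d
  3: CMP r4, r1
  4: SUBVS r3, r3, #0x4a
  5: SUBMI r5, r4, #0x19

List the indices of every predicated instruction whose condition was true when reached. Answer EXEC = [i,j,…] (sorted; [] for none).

EXEC = [1,5]

0: ✓ CMP  NZCV=1000
1: ✓ ADDLT  r3←0x3f
2: · MOVHI
3: ✓ CMP  NZCV=1000
4: · SUBVS
5: ✓ SUBMI  r5←0xf4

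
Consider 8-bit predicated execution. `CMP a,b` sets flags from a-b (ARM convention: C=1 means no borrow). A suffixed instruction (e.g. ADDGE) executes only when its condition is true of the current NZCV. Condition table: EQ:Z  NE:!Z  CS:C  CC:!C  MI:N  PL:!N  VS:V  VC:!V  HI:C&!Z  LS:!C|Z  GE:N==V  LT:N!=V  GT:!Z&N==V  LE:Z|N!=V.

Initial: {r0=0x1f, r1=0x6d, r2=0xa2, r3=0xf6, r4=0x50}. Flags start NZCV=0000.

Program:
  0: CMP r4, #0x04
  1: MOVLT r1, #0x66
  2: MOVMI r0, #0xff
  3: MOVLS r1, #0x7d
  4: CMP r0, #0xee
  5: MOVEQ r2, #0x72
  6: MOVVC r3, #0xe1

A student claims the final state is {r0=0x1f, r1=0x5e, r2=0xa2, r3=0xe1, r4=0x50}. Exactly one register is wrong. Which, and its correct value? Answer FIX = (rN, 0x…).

FIX = (r1, 0x6d)

[0] flags=0010 → (cmp)
[1] flags=0010 LT?F → skip
[2] flags=0010 MI?F → skip
[3] flags=0010 LS?F → skip
[4] flags=0000 → (cmp)
[5] flags=0000 EQ?F → skip
[6] flags=0000 VC?T → r3=0xe1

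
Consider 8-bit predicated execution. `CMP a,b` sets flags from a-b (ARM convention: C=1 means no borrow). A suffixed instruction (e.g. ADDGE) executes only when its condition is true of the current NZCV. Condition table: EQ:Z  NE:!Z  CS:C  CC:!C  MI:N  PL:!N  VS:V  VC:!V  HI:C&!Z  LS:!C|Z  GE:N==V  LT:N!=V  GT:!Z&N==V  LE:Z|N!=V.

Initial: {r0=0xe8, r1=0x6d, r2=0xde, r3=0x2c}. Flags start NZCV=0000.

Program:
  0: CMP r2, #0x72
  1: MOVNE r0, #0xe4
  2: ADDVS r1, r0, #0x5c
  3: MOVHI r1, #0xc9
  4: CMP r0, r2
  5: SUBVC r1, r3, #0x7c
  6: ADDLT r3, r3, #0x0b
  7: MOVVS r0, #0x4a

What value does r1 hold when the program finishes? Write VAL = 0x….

VAL = 0xb0

0: ✓ CMP  NZCV=0011
1: ✓ MOVNE  r0←0xe4
2: ✓ ADDVS  r1←0x40
3: ✓ MOVHI  r1←0xc9
4: ✓ CMP  NZCV=0010
5: ✓ SUBVC  r1←0xb0
6: · ADDLT
7: · MOVVS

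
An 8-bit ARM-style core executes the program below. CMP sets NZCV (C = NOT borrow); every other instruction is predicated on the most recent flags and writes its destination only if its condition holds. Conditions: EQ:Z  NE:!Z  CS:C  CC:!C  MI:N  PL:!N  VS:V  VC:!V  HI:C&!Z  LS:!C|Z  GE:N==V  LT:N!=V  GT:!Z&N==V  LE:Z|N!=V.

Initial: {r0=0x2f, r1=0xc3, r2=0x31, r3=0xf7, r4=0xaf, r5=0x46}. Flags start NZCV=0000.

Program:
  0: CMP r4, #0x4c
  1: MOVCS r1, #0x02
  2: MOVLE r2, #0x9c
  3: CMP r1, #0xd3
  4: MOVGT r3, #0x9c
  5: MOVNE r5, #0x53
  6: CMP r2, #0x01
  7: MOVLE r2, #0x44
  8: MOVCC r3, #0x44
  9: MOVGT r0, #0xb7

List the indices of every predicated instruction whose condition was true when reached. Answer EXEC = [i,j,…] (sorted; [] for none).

[0] flags=0011 → (cmp)
[1] flags=0011 CS?T → r1=0x02
[2] flags=0011 LE?T → r2=0x9c
[3] flags=0000 → (cmp)
[4] flags=0000 GT?T → r3=0x9c
[5] flags=0000 NE?T → r5=0x53
[6] flags=1010 → (cmp)
[7] flags=1010 LE?T → r2=0x44
[8] flags=1010 CC?F → skip
[9] flags=1010 GT?F → skip

EXEC = [1,2,4,5,7]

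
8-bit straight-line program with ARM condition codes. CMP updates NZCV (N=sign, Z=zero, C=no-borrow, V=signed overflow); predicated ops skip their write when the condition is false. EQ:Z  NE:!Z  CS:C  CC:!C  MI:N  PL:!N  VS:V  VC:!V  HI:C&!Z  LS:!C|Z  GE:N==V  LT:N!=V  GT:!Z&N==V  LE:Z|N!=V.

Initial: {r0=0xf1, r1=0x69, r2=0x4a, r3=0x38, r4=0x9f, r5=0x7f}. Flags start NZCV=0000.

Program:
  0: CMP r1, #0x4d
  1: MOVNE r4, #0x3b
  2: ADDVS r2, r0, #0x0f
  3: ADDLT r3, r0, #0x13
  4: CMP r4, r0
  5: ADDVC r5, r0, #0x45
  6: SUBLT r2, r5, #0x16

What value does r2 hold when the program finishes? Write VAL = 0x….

VAL = 0x4a

0: ✓ CMP  NZCV=0010
1: ✓ MOVNE  r4←0x3b
2: · ADDVS
3: · ADDLT
4: ✓ CMP  NZCV=0000
5: ✓ ADDVC  r5←0x36
6: · SUBLT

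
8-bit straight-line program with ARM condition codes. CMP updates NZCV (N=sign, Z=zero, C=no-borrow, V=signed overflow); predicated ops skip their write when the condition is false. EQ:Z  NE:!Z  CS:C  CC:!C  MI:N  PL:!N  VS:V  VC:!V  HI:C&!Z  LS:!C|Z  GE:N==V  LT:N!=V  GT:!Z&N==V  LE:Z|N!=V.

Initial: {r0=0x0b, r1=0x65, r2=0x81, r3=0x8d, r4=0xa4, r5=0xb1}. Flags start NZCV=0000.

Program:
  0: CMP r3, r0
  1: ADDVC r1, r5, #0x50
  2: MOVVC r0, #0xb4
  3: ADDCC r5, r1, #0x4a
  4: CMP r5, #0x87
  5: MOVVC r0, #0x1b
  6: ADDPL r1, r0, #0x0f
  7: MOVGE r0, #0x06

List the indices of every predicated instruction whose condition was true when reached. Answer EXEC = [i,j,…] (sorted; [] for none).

EXEC = [1,2,5,6,7]

0: ✓ CMP  NZCV=1010
1: ✓ ADDVC  r1←0x01
2: ✓ MOVVC  r0←0xb4
3: · ADDCC
4: ✓ CMP  NZCV=0010
5: ✓ MOVVC  r0←0x1b
6: ✓ ADDPL  r1←0x2a
7: ✓ MOVGE  r0←0x06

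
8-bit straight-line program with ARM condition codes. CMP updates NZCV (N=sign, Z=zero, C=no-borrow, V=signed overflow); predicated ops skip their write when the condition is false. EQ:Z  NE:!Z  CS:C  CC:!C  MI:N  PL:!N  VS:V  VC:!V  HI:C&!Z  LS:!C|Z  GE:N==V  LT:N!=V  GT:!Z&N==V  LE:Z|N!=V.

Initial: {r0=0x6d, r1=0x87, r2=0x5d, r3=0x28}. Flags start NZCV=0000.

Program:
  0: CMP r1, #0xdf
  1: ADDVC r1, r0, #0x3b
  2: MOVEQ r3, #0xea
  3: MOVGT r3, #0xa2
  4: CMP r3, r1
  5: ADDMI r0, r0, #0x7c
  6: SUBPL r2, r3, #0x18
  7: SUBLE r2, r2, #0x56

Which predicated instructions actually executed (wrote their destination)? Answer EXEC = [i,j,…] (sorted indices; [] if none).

[0] flags=1000 → (cmp)
[1] flags=1000 VC?T → r1=0xa8
[2] flags=1000 EQ?F → skip
[3] flags=1000 GT?F → skip
[4] flags=1001 → (cmp)
[5] flags=1001 MI?T → r0=0xe9
[6] flags=1001 PL?F → skip
[7] flags=1001 LE?F → skip

EXEC = [1,5]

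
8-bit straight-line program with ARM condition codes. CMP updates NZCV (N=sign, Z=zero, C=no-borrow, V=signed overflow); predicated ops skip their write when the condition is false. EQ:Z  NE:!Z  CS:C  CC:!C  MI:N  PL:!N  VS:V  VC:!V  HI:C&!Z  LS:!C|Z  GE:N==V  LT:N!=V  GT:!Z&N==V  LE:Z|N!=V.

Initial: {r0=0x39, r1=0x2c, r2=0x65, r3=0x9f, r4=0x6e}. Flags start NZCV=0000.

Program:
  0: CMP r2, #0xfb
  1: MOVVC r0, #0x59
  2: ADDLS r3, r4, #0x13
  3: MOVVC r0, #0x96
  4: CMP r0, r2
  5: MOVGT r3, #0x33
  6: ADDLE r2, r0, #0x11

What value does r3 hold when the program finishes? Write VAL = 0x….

VAL = 0x81

[0] flags=0000 → (cmp)
[1] flags=0000 VC?T → r0=0x59
[2] flags=0000 LS?T → r3=0x81
[3] flags=0000 VC?T → r0=0x96
[4] flags=0011 → (cmp)
[5] flags=0011 GT?F → skip
[6] flags=0011 LE?T → r2=0xa7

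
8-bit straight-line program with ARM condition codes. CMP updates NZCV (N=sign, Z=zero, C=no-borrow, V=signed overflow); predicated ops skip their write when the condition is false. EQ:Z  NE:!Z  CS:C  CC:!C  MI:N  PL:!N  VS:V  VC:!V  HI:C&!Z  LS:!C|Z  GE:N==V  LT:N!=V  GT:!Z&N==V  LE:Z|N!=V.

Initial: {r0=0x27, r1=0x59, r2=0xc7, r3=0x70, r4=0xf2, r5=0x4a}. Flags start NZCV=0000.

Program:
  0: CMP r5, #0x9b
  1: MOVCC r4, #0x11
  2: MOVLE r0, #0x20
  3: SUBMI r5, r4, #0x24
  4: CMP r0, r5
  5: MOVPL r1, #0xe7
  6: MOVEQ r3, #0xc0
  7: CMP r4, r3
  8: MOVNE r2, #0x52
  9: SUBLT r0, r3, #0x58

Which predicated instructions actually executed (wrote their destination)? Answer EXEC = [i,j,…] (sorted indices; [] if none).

EXEC = [1,3,5,8,9]

[0] flags=1001 → (cmp)
[1] flags=1001 CC?T → r4=0x11
[2] flags=1001 LE?F → skip
[3] flags=1001 MI?T → r5=0xed
[4] flags=0000 → (cmp)
[5] flags=0000 PL?T → r1=0xe7
[6] flags=0000 EQ?F → skip
[7] flags=1000 → (cmp)
[8] flags=1000 NE?T → r2=0x52
[9] flags=1000 LT?T → r0=0x18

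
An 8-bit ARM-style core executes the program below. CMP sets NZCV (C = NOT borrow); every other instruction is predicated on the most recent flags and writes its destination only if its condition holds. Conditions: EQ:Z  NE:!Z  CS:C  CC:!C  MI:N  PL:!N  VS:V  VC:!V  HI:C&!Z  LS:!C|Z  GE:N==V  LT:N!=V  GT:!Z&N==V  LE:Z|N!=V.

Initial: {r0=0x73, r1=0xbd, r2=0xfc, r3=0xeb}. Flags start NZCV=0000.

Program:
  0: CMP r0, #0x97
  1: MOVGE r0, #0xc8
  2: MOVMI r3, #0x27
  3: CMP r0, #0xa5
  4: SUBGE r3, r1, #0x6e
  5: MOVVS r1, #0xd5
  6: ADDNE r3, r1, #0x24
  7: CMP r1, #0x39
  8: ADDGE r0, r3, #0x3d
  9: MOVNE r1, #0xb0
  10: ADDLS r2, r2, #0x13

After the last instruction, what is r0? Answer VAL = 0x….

0: ✓ CMP  NZCV=1001
1: ✓ MOVGE  r0←0xc8
2: ✓ MOVMI  r3←0x27
3: ✓ CMP  NZCV=0010
4: ✓ SUBGE  r3←0x4f
5: · MOVVS
6: ✓ ADDNE  r3←0xe1
7: ✓ CMP  NZCV=1010
8: · ADDGE
9: ✓ MOVNE  r1←0xb0
10: · ADDLS

VAL = 0xc8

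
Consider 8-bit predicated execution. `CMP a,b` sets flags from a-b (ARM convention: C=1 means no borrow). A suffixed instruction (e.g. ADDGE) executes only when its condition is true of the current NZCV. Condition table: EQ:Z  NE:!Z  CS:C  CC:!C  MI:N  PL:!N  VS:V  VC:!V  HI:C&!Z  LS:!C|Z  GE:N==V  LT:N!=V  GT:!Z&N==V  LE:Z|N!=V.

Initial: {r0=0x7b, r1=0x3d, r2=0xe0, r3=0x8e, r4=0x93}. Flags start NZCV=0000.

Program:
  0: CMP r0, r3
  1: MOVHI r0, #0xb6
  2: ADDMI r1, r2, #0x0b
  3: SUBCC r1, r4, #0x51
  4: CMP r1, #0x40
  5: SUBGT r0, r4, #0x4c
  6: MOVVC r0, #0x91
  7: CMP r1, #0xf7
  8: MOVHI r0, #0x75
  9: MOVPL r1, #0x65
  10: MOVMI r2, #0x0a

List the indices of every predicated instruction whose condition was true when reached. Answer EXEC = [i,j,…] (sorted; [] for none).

[0] flags=1001 → (cmp)
[1] flags=1001 HI?F → skip
[2] flags=1001 MI?T → r1=0xeb
[3] flags=1001 CC?T → r1=0x42
[4] flags=0010 → (cmp)
[5] flags=0010 GT?T → r0=0x47
[6] flags=0010 VC?T → r0=0x91
[7] flags=0000 → (cmp)
[8] flags=0000 HI?F → skip
[9] flags=0000 PL?T → r1=0x65
[10] flags=0000 MI?F → skip

EXEC = [2,3,5,6,9]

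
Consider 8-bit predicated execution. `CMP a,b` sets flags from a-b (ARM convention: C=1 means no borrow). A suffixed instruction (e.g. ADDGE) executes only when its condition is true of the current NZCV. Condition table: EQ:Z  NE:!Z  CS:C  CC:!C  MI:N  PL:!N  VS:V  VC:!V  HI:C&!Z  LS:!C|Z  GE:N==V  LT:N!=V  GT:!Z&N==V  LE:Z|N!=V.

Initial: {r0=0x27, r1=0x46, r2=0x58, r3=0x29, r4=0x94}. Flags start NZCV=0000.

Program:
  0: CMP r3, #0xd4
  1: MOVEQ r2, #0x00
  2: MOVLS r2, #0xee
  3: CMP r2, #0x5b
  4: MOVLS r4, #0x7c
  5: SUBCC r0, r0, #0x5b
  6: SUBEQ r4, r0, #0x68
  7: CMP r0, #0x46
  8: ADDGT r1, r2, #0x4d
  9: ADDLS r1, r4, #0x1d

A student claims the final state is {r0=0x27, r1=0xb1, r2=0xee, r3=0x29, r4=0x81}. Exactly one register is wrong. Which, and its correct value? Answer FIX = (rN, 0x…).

0: ✓ CMP  NZCV=0000
1: · MOVEQ
2: ✓ MOVLS  r2←0xee
3: ✓ CMP  NZCV=1010
4: · MOVLS
5: · SUBCC
6: · SUBEQ
7: ✓ CMP  NZCV=1000
8: · ADDGT
9: ✓ ADDLS  r1←0xb1

FIX = (r4, 0x94)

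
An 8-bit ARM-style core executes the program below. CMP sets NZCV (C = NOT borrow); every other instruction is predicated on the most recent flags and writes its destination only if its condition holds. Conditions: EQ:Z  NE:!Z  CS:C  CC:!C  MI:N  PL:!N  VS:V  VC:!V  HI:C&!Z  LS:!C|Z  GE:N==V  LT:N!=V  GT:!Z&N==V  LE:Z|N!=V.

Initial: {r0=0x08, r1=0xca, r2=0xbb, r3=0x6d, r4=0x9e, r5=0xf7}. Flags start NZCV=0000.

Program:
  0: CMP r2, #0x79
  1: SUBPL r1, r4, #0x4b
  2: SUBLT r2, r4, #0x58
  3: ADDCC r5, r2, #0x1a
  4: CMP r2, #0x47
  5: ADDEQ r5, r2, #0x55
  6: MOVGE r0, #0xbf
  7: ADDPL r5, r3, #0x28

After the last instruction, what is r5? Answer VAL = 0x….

0: ✓ CMP  NZCV=0011
1: ✓ SUBPL  r1←0x53
2: ✓ SUBLT  r2←0x46
3: · ADDCC
4: ✓ CMP  NZCV=1000
5: · ADDEQ
6: · MOVGE
7: · ADDPL

VAL = 0xf7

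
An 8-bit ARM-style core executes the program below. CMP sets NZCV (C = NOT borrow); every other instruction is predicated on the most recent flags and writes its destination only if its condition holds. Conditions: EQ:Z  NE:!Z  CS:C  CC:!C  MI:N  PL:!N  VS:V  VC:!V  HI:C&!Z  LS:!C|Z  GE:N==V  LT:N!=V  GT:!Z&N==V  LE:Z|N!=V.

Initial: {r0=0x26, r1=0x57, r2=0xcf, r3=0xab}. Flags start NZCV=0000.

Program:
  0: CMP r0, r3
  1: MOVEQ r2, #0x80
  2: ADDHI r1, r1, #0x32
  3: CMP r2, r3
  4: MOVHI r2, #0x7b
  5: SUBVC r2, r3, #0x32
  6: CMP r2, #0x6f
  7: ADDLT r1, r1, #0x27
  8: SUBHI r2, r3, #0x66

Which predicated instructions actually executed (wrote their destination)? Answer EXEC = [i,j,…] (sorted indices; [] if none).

0: ✓ CMP  NZCV=0000
1: · MOVEQ
2: · ADDHI
3: ✓ CMP  NZCV=0010
4: ✓ MOVHI  r2←0x7b
5: ✓ SUBVC  r2←0x79
6: ✓ CMP  NZCV=0010
7: · ADDLT
8: ✓ SUBHI  r2←0x45

EXEC = [4,5,8]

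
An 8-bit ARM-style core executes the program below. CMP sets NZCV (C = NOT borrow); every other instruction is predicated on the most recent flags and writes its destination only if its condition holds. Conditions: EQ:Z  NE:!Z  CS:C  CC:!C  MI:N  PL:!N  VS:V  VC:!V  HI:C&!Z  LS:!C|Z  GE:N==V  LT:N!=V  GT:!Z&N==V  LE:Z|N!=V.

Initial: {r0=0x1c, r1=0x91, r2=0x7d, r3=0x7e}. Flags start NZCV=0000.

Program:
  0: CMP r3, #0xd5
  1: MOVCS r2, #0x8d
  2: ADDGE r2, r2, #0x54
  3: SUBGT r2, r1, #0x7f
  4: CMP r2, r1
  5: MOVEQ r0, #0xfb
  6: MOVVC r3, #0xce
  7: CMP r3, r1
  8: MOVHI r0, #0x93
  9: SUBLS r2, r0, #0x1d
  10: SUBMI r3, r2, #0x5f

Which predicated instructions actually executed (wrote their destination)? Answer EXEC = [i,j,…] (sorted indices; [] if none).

0: ✓ CMP  NZCV=1001
1: · MOVCS
2: ✓ ADDGE  r2←0xd1
3: ✓ SUBGT  r2←0x12
4: ✓ CMP  NZCV=1001
5: · MOVEQ
6: · MOVVC
7: ✓ CMP  NZCV=1001
8: · MOVHI
9: ✓ SUBLS  r2←0xff
10: ✓ SUBMI  r3←0xa0

EXEC = [2,3,9,10]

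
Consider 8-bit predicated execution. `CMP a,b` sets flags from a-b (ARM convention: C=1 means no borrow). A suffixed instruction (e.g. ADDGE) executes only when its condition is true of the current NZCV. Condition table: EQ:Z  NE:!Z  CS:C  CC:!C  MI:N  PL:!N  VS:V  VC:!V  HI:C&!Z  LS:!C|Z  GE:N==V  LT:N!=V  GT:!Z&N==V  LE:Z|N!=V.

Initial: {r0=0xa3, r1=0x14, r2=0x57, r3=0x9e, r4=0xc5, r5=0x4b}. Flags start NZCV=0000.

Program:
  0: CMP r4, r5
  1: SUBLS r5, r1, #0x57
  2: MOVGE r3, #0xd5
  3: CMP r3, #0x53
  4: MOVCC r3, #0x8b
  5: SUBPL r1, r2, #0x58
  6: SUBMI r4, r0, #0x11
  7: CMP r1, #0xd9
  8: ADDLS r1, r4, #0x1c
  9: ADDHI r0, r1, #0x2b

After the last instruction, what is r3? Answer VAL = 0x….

VAL = 0x9e

0: ✓ CMP  NZCV=0011
1: · SUBLS
2: · MOVGE
3: ✓ CMP  NZCV=0011
4: · MOVCC
5: ✓ SUBPL  r1←0xff
6: · SUBMI
7: ✓ CMP  NZCV=0010
8: · ADDLS
9: ✓ ADDHI  r0←0x2a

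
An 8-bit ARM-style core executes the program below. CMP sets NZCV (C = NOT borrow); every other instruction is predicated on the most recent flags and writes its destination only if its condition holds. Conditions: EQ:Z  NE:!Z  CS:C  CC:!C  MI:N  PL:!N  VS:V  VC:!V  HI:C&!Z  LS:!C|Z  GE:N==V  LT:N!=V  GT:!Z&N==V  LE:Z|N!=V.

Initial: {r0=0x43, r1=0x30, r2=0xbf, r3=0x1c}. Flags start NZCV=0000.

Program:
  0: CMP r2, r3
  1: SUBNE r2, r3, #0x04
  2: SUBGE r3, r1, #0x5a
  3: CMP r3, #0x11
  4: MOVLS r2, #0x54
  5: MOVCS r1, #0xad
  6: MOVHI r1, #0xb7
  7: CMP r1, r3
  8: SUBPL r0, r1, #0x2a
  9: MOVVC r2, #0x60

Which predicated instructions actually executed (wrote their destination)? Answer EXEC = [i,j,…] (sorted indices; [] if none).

EXEC = [1,5,6,9]

[0] flags=1010 → (cmp)
[1] flags=1010 NE?T → r2=0x18
[2] flags=1010 GE?F → skip
[3] flags=0010 → (cmp)
[4] flags=0010 LS?F → skip
[5] flags=0010 CS?T → r1=0xad
[6] flags=0010 HI?T → r1=0xb7
[7] flags=1010 → (cmp)
[8] flags=1010 PL?F → skip
[9] flags=1010 VC?T → r2=0x60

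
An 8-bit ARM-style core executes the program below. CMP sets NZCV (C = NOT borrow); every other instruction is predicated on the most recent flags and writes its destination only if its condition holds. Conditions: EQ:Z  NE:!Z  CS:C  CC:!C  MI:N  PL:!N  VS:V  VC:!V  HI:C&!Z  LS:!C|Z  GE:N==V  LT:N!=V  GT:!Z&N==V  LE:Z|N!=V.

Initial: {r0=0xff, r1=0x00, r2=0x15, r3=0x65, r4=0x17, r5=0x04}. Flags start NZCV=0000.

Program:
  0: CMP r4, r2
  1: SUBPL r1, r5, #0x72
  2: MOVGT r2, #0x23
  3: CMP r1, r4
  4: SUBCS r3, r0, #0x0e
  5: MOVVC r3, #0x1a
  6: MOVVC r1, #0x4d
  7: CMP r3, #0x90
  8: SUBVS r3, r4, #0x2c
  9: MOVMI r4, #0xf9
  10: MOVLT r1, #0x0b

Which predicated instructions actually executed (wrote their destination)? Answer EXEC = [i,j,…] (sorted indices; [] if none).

EXEC = [1,2,4]

[0] flags=0010 → (cmp)
[1] flags=0010 PL?T → r1=0x92
[2] flags=0010 GT?T → r2=0x23
[3] flags=0011 → (cmp)
[4] flags=0011 CS?T → r3=0xf1
[5] flags=0011 VC?F → skip
[6] flags=0011 VC?F → skip
[7] flags=0010 → (cmp)
[8] flags=0010 VS?F → skip
[9] flags=0010 MI?F → skip
[10] flags=0010 LT?F → skip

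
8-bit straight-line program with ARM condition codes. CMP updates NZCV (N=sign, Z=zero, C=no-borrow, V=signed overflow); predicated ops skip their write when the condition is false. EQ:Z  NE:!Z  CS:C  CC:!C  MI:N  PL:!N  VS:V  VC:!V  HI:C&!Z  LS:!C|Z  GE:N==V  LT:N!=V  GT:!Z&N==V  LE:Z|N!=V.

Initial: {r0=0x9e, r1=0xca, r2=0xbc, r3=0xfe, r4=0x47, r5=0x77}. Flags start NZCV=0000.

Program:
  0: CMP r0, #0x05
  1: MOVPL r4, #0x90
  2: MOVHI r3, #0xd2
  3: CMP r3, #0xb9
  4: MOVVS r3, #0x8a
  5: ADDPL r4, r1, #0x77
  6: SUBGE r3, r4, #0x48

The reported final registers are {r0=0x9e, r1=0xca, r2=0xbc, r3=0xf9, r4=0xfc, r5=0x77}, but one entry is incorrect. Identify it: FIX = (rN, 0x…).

FIX = (r4, 0x41)

[0] flags=1010 → (cmp)
[1] flags=1010 PL?F → skip
[2] flags=1010 HI?T → r3=0xd2
[3] flags=0010 → (cmp)
[4] flags=0010 VS?F → skip
[5] flags=0010 PL?T → r4=0x41
[6] flags=0010 GE?T → r3=0xf9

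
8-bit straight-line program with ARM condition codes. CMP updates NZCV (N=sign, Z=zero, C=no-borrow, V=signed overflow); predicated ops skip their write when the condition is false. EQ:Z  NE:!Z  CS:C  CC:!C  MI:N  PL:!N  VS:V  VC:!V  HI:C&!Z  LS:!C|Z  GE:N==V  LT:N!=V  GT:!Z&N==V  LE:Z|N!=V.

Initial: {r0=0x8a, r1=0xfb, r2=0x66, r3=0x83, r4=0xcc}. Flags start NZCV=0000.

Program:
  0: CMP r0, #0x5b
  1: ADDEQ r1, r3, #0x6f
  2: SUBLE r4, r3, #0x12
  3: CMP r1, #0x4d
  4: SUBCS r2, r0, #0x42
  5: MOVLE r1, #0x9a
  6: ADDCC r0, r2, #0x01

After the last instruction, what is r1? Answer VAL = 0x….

VAL = 0x9a

0: ✓ CMP  NZCV=0011
1: · ADDEQ
2: ✓ SUBLE  r4←0x71
3: ✓ CMP  NZCV=1010
4: ✓ SUBCS  r2←0x48
5: ✓ MOVLE  r1←0x9a
6: · ADDCC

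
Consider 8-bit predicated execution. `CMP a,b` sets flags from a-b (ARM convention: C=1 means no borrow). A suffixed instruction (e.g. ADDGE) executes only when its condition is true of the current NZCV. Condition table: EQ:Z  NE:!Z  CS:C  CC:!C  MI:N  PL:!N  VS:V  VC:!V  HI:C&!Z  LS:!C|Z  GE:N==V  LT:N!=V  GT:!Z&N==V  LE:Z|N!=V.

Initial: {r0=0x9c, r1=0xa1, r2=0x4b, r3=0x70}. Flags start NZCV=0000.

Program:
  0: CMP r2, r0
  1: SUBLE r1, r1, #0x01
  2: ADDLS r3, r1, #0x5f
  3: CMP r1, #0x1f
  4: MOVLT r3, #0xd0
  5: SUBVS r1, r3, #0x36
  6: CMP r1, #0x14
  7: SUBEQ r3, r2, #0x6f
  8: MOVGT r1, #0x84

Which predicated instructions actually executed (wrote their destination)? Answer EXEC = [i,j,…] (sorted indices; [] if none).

[0] flags=1001 → (cmp)
[1] flags=1001 LE?F → skip
[2] flags=1001 LS?T → r3=0x00
[3] flags=1010 → (cmp)
[4] flags=1010 LT?T → r3=0xd0
[5] flags=1010 VS?F → skip
[6] flags=1010 → (cmp)
[7] flags=1010 EQ?F → skip
[8] flags=1010 GT?F → skip

EXEC = [2,4]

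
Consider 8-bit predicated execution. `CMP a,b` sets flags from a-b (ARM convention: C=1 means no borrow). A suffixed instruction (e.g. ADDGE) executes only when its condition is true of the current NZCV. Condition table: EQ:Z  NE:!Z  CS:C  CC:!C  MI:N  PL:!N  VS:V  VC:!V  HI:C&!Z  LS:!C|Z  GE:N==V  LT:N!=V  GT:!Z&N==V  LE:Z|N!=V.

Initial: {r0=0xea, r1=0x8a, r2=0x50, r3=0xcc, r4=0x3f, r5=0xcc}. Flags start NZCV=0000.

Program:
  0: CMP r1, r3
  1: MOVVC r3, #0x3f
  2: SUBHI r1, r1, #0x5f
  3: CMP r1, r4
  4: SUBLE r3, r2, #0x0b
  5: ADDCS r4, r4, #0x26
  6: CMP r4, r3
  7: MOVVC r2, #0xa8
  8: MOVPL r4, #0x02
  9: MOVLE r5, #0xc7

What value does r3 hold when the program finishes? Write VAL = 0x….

0: ✓ CMP  NZCV=1000
1: ✓ MOVVC  r3←0x3f
2: · SUBHI
3: ✓ CMP  NZCV=0011
4: ✓ SUBLE  r3←0x45
5: ✓ ADDCS  r4←0x65
6: ✓ CMP  NZCV=0010
7: ✓ MOVVC  r2←0xa8
8: ✓ MOVPL  r4←0x02
9: · MOVLE

VAL = 0x45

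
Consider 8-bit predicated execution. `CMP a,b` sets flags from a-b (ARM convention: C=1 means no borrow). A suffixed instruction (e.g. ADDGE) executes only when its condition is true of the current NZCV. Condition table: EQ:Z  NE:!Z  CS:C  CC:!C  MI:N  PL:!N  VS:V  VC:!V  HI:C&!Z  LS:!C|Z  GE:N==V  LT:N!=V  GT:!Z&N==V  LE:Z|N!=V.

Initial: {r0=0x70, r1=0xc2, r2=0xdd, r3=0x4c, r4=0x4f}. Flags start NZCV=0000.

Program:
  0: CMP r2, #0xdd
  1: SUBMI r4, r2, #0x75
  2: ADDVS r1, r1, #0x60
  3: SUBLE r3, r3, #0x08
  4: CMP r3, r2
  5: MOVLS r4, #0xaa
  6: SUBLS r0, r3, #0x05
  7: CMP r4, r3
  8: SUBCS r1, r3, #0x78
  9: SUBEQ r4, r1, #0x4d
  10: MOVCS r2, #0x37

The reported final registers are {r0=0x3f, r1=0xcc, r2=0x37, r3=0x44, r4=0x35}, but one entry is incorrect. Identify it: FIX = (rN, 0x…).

[0] flags=0110 → (cmp)
[1] flags=0110 MI?F → skip
[2] flags=0110 VS?F → skip
[3] flags=0110 LE?T → r3=0x44
[4] flags=0000 → (cmp)
[5] flags=0000 LS?T → r4=0xaa
[6] flags=0000 LS?T → r0=0x3f
[7] flags=0011 → (cmp)
[8] flags=0011 CS?T → r1=0xcc
[9] flags=0011 EQ?F → skip
[10] flags=0011 CS?T → r2=0x37

FIX = (r4, 0xaa)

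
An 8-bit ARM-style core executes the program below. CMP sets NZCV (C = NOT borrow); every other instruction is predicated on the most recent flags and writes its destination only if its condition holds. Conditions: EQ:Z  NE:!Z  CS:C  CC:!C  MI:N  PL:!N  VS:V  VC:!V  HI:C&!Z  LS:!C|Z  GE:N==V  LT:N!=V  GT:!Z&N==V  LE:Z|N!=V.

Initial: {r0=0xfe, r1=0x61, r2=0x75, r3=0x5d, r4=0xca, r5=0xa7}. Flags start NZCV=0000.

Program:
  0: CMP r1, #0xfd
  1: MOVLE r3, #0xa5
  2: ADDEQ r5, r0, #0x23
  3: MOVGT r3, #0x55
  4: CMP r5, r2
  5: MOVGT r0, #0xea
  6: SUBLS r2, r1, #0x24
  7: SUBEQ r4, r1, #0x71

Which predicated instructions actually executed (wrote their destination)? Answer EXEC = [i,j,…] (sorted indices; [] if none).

EXEC = [3]

[0] flags=0000 → (cmp)
[1] flags=0000 LE?F → skip
[2] flags=0000 EQ?F → skip
[3] flags=0000 GT?T → r3=0x55
[4] flags=0011 → (cmp)
[5] flags=0011 GT?F → skip
[6] flags=0011 LS?F → skip
[7] flags=0011 EQ?F → skip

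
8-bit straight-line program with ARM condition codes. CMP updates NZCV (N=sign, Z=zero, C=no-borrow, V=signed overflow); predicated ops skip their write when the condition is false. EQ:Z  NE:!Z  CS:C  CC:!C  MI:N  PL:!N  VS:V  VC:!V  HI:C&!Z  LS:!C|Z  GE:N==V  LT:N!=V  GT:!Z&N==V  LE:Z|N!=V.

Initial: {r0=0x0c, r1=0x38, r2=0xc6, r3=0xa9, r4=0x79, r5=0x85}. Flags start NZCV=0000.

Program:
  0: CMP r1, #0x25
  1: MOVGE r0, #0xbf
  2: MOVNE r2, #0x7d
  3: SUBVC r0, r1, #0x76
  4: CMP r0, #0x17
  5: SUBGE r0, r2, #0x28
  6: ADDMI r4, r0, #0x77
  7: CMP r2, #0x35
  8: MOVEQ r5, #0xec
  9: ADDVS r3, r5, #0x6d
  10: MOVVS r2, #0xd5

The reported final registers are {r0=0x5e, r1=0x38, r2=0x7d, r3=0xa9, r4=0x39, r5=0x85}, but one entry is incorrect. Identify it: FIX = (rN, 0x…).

FIX = (r0, 0xc2)

[0] flags=0010 → (cmp)
[1] flags=0010 GE?T → r0=0xbf
[2] flags=0010 NE?T → r2=0x7d
[3] flags=0010 VC?T → r0=0xc2
[4] flags=1010 → (cmp)
[5] flags=1010 GE?F → skip
[6] flags=1010 MI?T → r4=0x39
[7] flags=0010 → (cmp)
[8] flags=0010 EQ?F → skip
[9] flags=0010 VS?F → skip
[10] flags=0010 VS?F → skip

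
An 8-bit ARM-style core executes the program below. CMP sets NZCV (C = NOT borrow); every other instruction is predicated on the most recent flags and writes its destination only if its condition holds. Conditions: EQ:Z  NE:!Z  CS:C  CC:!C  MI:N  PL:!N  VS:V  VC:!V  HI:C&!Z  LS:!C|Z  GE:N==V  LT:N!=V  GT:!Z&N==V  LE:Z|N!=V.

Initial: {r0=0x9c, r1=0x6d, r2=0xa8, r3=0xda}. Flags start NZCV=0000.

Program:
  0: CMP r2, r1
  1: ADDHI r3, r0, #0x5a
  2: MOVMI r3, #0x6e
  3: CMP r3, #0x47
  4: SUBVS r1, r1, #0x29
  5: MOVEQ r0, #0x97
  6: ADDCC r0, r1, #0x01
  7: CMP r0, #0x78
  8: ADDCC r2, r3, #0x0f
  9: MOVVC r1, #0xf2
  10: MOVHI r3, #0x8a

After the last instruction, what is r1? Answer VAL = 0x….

VAL = 0x6d

0: ✓ CMP  NZCV=0011
1: ✓ ADDHI  r3←0xf6
2: · MOVMI
3: ✓ CMP  NZCV=1010
4: · SUBVS
5: · MOVEQ
6: · ADDCC
7: ✓ CMP  NZCV=0011
8: · ADDCC
9: · MOVVC
10: ✓ MOVHI  r3←0x8a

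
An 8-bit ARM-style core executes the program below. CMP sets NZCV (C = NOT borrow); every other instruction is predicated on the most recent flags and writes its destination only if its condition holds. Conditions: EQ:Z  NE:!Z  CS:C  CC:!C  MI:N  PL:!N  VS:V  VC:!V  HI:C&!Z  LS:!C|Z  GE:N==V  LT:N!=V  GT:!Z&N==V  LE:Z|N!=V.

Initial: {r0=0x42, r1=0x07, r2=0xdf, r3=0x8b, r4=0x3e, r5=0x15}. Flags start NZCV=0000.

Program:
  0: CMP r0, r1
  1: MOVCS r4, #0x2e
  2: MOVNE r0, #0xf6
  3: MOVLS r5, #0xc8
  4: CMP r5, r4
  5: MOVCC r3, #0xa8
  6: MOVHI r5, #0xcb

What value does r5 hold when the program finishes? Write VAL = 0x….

VAL = 0x15

[0] flags=0010 → (cmp)
[1] flags=0010 CS?T → r4=0x2e
[2] flags=0010 NE?T → r0=0xf6
[3] flags=0010 LS?F → skip
[4] flags=1000 → (cmp)
[5] flags=1000 CC?T → r3=0xa8
[6] flags=1000 HI?F → skip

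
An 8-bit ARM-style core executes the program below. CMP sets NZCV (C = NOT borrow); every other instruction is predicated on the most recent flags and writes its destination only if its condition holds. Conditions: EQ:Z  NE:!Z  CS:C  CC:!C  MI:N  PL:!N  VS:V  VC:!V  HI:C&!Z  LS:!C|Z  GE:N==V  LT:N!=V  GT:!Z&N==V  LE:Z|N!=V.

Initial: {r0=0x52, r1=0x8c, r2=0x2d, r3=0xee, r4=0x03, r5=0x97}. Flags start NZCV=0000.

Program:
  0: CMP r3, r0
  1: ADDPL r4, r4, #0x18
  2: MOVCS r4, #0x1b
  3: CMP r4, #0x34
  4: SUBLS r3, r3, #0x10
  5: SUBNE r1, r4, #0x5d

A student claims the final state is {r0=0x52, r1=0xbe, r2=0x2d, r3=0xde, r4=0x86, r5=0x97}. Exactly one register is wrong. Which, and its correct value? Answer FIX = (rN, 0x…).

0: ✓ CMP  NZCV=1010
1: · ADDPL
2: ✓ MOVCS  r4←0x1b
3: ✓ CMP  NZCV=1000
4: ✓ SUBLS  r3←0xde
5: ✓ SUBNE  r1←0xbe

FIX = (r4, 0x1b)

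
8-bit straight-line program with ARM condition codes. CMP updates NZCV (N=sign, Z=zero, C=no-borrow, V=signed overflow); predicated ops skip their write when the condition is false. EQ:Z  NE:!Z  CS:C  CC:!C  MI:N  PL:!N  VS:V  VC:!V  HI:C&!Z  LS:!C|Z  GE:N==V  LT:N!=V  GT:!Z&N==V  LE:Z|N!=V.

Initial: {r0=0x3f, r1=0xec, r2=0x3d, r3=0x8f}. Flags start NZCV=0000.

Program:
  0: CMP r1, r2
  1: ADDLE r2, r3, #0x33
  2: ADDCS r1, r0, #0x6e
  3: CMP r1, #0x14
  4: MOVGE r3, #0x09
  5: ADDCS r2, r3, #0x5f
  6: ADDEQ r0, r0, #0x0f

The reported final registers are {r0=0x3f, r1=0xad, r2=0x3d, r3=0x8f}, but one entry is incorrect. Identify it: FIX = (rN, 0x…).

FIX = (r2, 0xee)

[0] flags=1010 → (cmp)
[1] flags=1010 LE?T → r2=0xc2
[2] flags=1010 CS?T → r1=0xad
[3] flags=1010 → (cmp)
[4] flags=1010 GE?F → skip
[5] flags=1010 CS?T → r2=0xee
[6] flags=1010 EQ?F → skip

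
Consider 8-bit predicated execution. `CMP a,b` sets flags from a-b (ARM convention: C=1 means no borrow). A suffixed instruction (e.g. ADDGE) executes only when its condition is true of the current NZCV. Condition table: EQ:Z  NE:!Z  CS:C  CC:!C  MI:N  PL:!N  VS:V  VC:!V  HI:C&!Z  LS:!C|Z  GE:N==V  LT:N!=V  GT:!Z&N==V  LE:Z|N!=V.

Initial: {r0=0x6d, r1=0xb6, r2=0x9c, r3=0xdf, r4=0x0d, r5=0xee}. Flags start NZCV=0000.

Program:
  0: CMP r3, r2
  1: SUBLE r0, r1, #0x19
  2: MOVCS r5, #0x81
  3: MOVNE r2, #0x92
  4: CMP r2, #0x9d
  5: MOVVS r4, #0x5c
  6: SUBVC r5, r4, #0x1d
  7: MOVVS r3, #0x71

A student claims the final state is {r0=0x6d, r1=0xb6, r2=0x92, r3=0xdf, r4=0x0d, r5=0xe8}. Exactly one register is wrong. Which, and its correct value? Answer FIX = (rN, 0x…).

FIX = (r5, 0xf0)

[0] flags=0010 → (cmp)
[1] flags=0010 LE?F → skip
[2] flags=0010 CS?T → r5=0x81
[3] flags=0010 NE?T → r2=0x92
[4] flags=1000 → (cmp)
[5] flags=1000 VS?F → skip
[6] flags=1000 VC?T → r5=0xf0
[7] flags=1000 VS?F → skip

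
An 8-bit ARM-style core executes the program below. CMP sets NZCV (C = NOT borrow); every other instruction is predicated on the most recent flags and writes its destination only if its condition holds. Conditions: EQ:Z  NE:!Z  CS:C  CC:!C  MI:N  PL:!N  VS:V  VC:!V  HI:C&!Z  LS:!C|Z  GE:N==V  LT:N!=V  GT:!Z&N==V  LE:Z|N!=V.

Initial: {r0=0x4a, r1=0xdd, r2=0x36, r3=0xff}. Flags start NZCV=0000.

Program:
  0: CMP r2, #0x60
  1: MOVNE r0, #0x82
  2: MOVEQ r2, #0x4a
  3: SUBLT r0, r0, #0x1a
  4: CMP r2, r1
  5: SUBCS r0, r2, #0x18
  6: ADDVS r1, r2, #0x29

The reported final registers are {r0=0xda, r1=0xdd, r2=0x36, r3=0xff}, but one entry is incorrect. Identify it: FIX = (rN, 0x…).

0: ✓ CMP  NZCV=1000
1: ✓ MOVNE  r0←0x82
2: · MOVEQ
3: ✓ SUBLT  r0←0x68
4: ✓ CMP  NZCV=0000
5: · SUBCS
6: · ADDVS

FIX = (r0, 0x68)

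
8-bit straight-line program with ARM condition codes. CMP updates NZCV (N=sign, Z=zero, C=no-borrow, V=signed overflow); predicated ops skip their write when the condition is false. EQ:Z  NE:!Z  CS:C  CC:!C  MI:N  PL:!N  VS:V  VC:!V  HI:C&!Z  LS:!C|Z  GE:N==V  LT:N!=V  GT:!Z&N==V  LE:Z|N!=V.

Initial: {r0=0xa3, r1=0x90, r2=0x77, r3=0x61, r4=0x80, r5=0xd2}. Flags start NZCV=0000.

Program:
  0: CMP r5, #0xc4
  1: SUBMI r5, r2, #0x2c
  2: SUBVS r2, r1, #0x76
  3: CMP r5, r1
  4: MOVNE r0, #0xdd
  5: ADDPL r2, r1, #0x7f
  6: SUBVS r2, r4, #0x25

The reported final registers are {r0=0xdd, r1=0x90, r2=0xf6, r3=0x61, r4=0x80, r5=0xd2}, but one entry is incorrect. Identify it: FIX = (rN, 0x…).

FIX = (r2, 0x0f)

0: ✓ CMP  NZCV=0010
1: · SUBMI
2: · SUBVS
3: ✓ CMP  NZCV=0010
4: ✓ MOVNE  r0←0xdd
5: ✓ ADDPL  r2←0x0f
6: · SUBVS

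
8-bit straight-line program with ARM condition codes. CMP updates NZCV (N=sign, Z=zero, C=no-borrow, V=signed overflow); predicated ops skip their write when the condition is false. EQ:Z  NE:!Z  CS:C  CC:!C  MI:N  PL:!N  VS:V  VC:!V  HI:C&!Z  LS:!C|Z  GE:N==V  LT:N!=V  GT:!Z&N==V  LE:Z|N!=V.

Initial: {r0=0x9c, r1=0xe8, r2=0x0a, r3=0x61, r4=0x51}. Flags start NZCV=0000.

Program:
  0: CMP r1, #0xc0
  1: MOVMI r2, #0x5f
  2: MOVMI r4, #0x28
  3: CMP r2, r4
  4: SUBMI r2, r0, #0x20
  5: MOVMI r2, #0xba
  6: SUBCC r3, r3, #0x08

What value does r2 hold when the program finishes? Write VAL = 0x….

[0] flags=0010 → (cmp)
[1] flags=0010 MI?F → skip
[2] flags=0010 MI?F → skip
[3] flags=1000 → (cmp)
[4] flags=1000 MI?T → r2=0x7c
[5] flags=1000 MI?T → r2=0xba
[6] flags=1000 CC?T → r3=0x59

VAL = 0xba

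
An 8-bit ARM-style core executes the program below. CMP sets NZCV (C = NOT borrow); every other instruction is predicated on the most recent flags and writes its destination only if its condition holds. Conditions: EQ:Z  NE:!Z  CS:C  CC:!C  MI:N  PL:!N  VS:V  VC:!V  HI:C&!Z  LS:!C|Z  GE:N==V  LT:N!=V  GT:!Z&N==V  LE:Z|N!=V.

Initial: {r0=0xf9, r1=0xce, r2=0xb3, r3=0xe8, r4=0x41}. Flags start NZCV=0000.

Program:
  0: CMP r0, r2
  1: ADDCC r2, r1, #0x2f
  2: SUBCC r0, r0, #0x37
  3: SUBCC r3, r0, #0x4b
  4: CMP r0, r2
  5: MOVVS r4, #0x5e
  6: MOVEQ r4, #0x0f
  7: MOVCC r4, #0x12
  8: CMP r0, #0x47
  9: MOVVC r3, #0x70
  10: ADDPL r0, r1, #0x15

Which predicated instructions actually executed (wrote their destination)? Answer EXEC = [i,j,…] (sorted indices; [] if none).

0: ✓ CMP  NZCV=0010
1: · ADDCC
2: · SUBCC
3: · SUBCC
4: ✓ CMP  NZCV=0010
5: · MOVVS
6: · MOVEQ
7: · MOVCC
8: ✓ CMP  NZCV=1010
9: ✓ MOVVC  r3←0x70
10: · ADDPL

EXEC = [9]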